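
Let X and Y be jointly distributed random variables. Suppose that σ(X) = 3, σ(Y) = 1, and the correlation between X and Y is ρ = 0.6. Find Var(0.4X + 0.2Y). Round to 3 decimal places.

1.768

Var(X) = (3)² = 9;  Var(Y) = (1)² = 1
Cov(X,Y) = ρ·σ(X)·σ(Y) = 0.6·3·1 = 1.8
Var(0.4X + 0.2Y) = (0.4)²·Var(X) + (0.2)²·Var(Y) + 2·(0.4)·(0.2)·Cov(X,Y)
= 0.16·9 + 0.04·1 + 0.16·1.8 = 1.768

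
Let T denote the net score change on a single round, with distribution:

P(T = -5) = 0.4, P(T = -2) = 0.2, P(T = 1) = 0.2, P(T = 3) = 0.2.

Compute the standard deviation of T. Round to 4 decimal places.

3.2000

E[T] = (-5)(0.4) + (-2)(0.2) + (1)(0.2) + (3)(0.2) = -1.6
E[T²] = (-5)²(0.4) + (-2)²(0.2) + (1)²(0.2) + (3)²(0.2) = 12.8
Var(T) = E[T²] − (E[T])² = 12.8 − (-1.6)² = 10.24
SD(T) = √10.24 ≈ 3.2000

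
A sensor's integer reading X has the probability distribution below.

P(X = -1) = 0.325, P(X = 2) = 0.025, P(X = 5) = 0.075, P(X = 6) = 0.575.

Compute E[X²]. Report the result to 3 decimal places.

23.000

E[X²] = (-1)²(0.325) + (2)²(0.025) + (5)²(0.075) + (6)²(0.575) = 23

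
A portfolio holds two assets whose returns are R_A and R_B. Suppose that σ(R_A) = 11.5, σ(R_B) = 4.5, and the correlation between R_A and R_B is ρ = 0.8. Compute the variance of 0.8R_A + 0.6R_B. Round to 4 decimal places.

Var(R_A) = (11.5)² = 132.25;  Var(R_B) = (4.5)² = 20.25
cov(R_A,R_B) = ρ·σ(R_A)·σ(R_B) = 0.8·11.5·4.5 = 41.4
Var(0.8R_A + 0.6R_B) = (0.8)²·Var(R_A) + (0.6)²·Var(R_B) + 2·(0.8)·(0.6)·cov(R_A,R_B)
= 0.64·132.25 + 0.36·20.25 + 0.96·41.4 = 131.674

131.6740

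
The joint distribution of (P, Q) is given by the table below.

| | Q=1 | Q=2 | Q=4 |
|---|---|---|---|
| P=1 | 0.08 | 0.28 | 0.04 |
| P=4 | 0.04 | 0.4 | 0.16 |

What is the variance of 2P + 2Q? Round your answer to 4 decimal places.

14.6944

E[P] = 2.8,  E[Q] = 2.28,  E[PQ] = 6.72
V(P) = 10 − (2.8)² = 2.16;  V(Q) = 6.04 − (2.28)² = 0.8416
Cov(P,Q) = 6.72 − (2.8)(2.28) = 0.336
V(2P + 2Q) = (2)²·2.16 + (2)²·0.8416 + 2·(2)·(2)·0.336 = 14.6944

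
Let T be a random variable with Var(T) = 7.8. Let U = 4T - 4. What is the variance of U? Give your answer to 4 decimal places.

124.8000

Var(4T - 4) = (4)²·Var(T) = 16·7.8 = 124.8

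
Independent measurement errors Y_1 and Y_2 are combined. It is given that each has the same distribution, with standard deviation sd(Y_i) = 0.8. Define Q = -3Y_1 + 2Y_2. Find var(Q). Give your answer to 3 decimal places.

var(Y_i) = (0.8)² = 0.64
By independence, var(Q) = (-3)²var(Y_1) + (2)²var(Y_2)
= (-3)²·0.64 + (2)²·0.64 = 8.32

8.320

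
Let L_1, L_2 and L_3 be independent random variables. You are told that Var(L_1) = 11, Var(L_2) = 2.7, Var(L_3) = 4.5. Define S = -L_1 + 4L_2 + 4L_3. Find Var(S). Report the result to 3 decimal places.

126.200

By independence, Var(S) = (-1)²Var(L_1) + (4)²Var(L_2) + (4)²Var(L_3)
= (-1)²·11 + (4)²·2.7 + (4)²·4.5 = 126.2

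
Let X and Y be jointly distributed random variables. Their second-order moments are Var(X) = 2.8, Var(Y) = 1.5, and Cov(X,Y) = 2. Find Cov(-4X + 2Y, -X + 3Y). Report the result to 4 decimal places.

-7.8000

Cov(-4X + 2Y, -X + 3Y) = (-4)(-1)Var(X) + (2)(3)Var(Y) + [(-4)(3) + (2)(-1)]Cov(X,Y)
= 4·2.8 + 6·1.5 + -14·2 = -7.8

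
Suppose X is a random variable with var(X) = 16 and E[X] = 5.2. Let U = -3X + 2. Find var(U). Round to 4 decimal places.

var(-3X + 2) = (-3)²·var(X) = 9·16 = 144

144.0000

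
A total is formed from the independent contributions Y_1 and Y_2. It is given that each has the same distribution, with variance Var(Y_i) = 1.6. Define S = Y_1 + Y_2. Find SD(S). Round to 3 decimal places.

By independence, Var(S) = (1)²Var(Y_1) + (1)²Var(Y_2)
= (1)²·1.6 + (1)²·1.6 = 3.2
SD(S) = √3.2 ≈ 1.789

1.789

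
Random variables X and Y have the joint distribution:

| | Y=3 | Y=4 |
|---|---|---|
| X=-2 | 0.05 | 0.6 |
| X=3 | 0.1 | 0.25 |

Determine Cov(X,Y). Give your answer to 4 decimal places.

-0.2375

E[X] = -0.25,  E[Y] = 3.85
E[XY] = -1.2
Cov(X,Y) = E[XY] − E[X]E[Y] = -1.2 − (-0.25)(3.85) = -0.2375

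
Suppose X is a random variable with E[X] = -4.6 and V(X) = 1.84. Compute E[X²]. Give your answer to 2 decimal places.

23.00

E[X²] = V(X) + (E[X])² = 1.84 + (-4.6)² = 23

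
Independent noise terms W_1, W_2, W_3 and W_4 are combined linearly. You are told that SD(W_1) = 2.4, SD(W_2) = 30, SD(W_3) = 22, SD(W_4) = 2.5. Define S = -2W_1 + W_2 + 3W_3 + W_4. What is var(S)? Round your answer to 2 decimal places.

5285.29

var(W_1) = 5.76, var(W_2) = 900, var(W_3) = 484, var(W_4) = 6.25
By independence, var(S) = (-2)²var(W_1) + (1)²var(W_2) + (3)²var(W_3) + (1)²var(W_4)
= (-2)²·5.76 + (1)²·900 + (3)²·484 + (1)²·6.25 = 5285.29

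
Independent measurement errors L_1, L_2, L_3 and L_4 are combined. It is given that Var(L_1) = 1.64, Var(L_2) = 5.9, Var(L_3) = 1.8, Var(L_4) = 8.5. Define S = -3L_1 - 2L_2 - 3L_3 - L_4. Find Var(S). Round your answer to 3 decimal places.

By independence, Var(S) = (-3)²Var(L_1) + (-2)²Var(L_2) + (-3)²Var(L_3) + (-1)²Var(L_4)
= (-3)²·1.64 + (-2)²·5.9 + (-3)²·1.8 + (-1)²·8.5 = 63.06

63.060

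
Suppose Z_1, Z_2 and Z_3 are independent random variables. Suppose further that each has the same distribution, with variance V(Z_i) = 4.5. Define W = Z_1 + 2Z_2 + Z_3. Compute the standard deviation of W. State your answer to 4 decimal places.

By independence, V(W) = (1)²V(Z_1) + (2)²V(Z_2) + (1)²V(Z_3)
= (1)²·4.5 + (2)²·4.5 + (1)²·4.5 = 27
SD(W) = √27 ≈ 5.1962

5.1962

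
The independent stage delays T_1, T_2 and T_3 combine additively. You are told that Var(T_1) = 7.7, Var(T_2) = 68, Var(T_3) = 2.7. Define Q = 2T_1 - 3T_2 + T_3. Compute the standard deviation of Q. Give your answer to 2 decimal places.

25.41

By independence, Var(Q) = (2)²Var(T_1) + (-3)²Var(T_2) + (1)²Var(T_3)
= (2)²·7.7 + (-3)²·68 + (1)²·2.7 = 645.5
σ(Q) = √645.5 ≈ 25.41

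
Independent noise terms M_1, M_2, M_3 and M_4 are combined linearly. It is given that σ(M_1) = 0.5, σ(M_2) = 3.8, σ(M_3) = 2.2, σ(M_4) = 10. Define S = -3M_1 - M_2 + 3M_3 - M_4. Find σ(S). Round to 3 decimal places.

Var(M_1) = 0.25, Var(M_2) = 14.44, Var(M_3) = 4.84, Var(M_4) = 100
By independence, Var(S) = (-3)²Var(M_1) + (-1)²Var(M_2) + (3)²Var(M_3) + (-1)²Var(M_4)
= (-3)²·0.25 + (-1)²·14.44 + (3)²·4.84 + (-1)²·100 = 160.25
σ(S) = √160.25 ≈ 12.659

12.659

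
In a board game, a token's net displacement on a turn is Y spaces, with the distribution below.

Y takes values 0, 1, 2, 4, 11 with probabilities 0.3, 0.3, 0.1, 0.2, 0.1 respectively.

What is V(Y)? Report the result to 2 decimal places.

E[Y] = (0)(0.3) + (1)(0.3) + (2)(0.1) + (4)(0.2) + (11)(0.1) = 2.4
E[Y²] = (0)²(0.3) + (1)²(0.3) + (2)²(0.1) + (4)²(0.2) + (11)²(0.1) = 16
V(Y) = E[Y²] − (E[Y])² = 16 − (2.4)² = 10.24

10.24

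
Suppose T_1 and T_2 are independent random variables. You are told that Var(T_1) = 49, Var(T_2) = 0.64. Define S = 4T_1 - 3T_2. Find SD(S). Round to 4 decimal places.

28.1027

By independence, Var(S) = (4)²Var(T_1) + (-3)²Var(T_2)
= (4)²·49 + (-3)²·0.64 = 789.76
SD(S) = √789.76 ≈ 28.1027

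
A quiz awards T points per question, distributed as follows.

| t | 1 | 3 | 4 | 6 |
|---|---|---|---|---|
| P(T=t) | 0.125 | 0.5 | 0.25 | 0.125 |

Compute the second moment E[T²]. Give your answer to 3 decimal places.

E[T²] = (1)²(0.125) + (3)²(0.5) + (4)²(0.25) + (6)²(0.125) = 13.125

13.125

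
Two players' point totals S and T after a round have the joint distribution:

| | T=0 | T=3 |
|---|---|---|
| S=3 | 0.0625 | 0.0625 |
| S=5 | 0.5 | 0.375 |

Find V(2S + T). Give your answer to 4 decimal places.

E[S] = 4.75,  E[T] = 1.3125,  E[ST] = 6.1875
V(S) = 23 − (4.75)² = 0.4375;  V(T) = 3.9375 − (1.3125)² = 2.21484375
Cov(S,T) = 6.1875 − (4.75)(1.3125) = -0.046875
V(2S + T) = (2)²·0.4375 + (1)²·2.21484375 + 2·(2)·(1)·-0.046875 = 3.77734375

3.7773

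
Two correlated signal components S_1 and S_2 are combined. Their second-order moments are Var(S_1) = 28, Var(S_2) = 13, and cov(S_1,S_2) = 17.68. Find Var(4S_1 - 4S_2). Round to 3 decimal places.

Var(4S_1 - 4S_2) = (4)²·Var(S_1) + (-4)²·Var(S_2) + 2·(4)·(-4)·cov(S_1,S_2)
= 16·28 + 16·13 + -32·17.68 = 90.24

90.240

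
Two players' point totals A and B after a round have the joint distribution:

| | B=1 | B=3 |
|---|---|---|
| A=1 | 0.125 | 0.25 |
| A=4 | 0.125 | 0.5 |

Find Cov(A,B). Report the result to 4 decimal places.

E[A] = 2.875,  E[B] = 2.5
E[AB] = 7.375
Cov(A,B) = E[AB] − E[A]E[B] = 7.375 − (2.875)(2.5) = 0.1875

0.1875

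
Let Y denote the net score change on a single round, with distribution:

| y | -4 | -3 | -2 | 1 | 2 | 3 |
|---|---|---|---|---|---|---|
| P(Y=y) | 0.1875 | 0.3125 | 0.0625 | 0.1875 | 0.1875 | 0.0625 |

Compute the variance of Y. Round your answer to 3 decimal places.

E[Y] = (-4)(0.1875) + (-3)(0.3125) + (-2)(0.0625) + (1)(0.1875) + (2)(0.1875) + (3)(0.0625) = -1.0625
E[Y²] = (-4)²(0.1875) + (-3)²(0.3125) + (-2)²(0.0625) + (1)²(0.1875) + (2)²(0.1875) + (3)²(0.0625) = 7.5625
Var(Y) = E[Y²] − (E[Y])² = 7.5625 − (-1.0625)² = 6.43359375

6.434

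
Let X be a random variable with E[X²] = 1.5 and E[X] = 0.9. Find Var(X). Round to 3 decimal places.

0.690

Var(X) = 1.5 − (0.9)² = 0.69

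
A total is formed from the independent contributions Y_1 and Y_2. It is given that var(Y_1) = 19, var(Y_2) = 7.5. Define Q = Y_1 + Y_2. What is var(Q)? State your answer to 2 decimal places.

By independence, var(Q) = (1)²var(Y_1) + (1)²var(Y_2)
= (1)²·19 + (1)²·7.5 = 26.5

26.50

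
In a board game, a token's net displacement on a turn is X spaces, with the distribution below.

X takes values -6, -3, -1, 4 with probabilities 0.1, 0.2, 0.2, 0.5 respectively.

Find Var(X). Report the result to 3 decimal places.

13.240

E[X] = (-6)(0.1) + (-3)(0.2) + (-1)(0.2) + (4)(0.5) = 0.6
E[X²] = (-6)²(0.1) + (-3)²(0.2) + (-1)²(0.2) + (4)²(0.5) = 13.6
Var(X) = E[X²] − (E[X])² = 13.6 − (0.6)² = 13.24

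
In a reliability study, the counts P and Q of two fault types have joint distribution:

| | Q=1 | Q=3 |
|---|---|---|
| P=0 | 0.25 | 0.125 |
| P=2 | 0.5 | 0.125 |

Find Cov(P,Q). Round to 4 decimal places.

-0.1250

E[P] = 1.25,  E[Q] = 1.5
E[PQ] = 1.75
Cov(P,Q) = E[PQ] − E[P]E[Q] = 1.75 − (1.25)(1.5) = -0.125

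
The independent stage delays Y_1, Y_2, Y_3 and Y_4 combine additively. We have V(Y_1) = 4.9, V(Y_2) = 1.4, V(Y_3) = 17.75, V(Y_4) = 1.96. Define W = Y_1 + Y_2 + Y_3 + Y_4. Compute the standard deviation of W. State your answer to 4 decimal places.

5.1000

By independence, V(W) = (1)²V(Y_1) + (1)²V(Y_2) + (1)²V(Y_3) + (1)²V(Y_4)
= (1)²·4.9 + (1)²·1.4 + (1)²·17.75 + (1)²·1.96 = 26.01
σ(W) = √26.01 ≈ 5.1000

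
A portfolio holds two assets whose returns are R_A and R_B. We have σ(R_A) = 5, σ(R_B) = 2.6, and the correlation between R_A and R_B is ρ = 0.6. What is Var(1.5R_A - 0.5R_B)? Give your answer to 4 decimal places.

Var(R_A) = (5)² = 25;  Var(R_B) = (2.6)² = 6.76
cov(R_A,R_B) = ρ·σ(R_A)·σ(R_B) = 0.6·5·2.6 = 7.8
Var(1.5R_A - 0.5R_B) = (1.5)²·Var(R_A) + (-0.5)²·Var(R_B) + 2·(1.5)·(-0.5)·cov(R_A,R_B)
= 2.25·25 + 0.25·6.76 + -1.5·7.8 = 46.24

46.2400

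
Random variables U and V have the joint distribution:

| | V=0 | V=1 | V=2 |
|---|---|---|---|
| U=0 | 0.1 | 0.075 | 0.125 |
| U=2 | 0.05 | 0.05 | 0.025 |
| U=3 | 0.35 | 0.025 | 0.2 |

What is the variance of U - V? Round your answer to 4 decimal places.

E[U] = 1.975,  E[V] = 0.85,  E[UV] = 1.475
Var(U) = 5.675 − (1.975)² = 1.774375;  Var(V) = 1.55 − (0.85)² = 0.8275
cov(U,V) = 1.475 − (1.975)(0.85) = -0.20375
Var(U - V) = (1)²·1.774375 + (-1)²·0.8275 + 2·(1)·(-1)·-0.20375 = 3.009375

3.0094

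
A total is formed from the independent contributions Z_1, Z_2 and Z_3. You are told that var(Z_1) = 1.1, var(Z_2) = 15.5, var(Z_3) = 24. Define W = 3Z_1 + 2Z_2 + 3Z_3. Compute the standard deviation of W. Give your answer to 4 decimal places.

By independence, var(W) = (3)²var(Z_1) + (2)²var(Z_2) + (3)²var(Z_3)
= (3)²·1.1 + (2)²·15.5 + (3)²·24 = 287.9
SD(W) = √287.9 ≈ 16.9676

16.9676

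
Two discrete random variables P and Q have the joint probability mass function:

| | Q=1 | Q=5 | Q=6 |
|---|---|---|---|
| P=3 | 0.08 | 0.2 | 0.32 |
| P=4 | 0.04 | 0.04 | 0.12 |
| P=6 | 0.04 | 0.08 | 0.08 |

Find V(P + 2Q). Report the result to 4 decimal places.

E[P] = 3.8,  E[Q] = 4.88,  E[PQ] = 18.36
V(P) = 15.8 − (3.8)² = 1.36;  V(Q) = 26.88 − (4.88)² = 3.0656
cov(P,Q) = 18.36 − (3.8)(4.88) = -0.184
V(P + 2Q) = (1)²·1.36 + (2)²·3.0656 + 2·(1)·(2)·-0.184 = 12.8864

12.8864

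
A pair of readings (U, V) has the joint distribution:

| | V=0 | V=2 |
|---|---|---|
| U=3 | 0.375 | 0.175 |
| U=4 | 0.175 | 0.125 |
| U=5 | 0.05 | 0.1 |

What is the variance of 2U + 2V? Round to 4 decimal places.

E[U] = 3.6,  E[V] = 0.8,  E[UV] = 3.05
var(U) = 13.5 − (3.6)² = 0.54;  var(V) = 1.6 − (0.8)² = 0.96
Cov(U,V) = 3.05 − (3.6)(0.8) = 0.17
var(2U + 2V) = (2)²·0.54 + (2)²·0.96 + 2·(2)·(2)·0.17 = 7.36

7.3600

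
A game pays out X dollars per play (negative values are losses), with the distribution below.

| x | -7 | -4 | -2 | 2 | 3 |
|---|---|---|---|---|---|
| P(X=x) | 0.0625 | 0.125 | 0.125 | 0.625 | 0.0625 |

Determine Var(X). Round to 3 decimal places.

E[X] = (-7)(0.0625) + (-4)(0.125) + (-2)(0.125) + (2)(0.625) + (3)(0.0625) = 0.25
E[X²] = (-7)²(0.0625) + (-4)²(0.125) + (-2)²(0.125) + (2)²(0.625) + (3)²(0.0625) = 8.625
Var(X) = E[X²] − (E[X])² = 8.625 − (0.25)² = 8.5625

8.563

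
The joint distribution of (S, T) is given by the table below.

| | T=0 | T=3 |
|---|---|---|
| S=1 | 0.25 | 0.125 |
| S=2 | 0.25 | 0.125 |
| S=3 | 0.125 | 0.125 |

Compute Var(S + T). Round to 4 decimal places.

E[S] = 1.875,  E[T] = 1.125,  E[ST] = 2.25
Var(S) = 4.125 − (1.875)² = 0.609375;  Var(T) = 3.375 − (1.125)² = 2.109375
cov(S,T) = 2.25 − (1.875)(1.125) = 0.140625
Var(S + T) = (1)²·0.609375 + (1)²·2.109375 + 2·(1)·(1)·0.140625 = 3

3.0000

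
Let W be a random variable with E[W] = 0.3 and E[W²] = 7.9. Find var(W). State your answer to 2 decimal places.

var(W) = 7.9 − (0.3)² = 7.81

7.81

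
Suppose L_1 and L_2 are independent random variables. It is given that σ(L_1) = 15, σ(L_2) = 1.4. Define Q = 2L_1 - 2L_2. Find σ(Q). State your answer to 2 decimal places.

var(L_1) = 225, var(L_2) = 1.96
By independence, var(Q) = (2)²var(L_1) + (-2)²var(L_2)
= (2)²·225 + (-2)²·1.96 = 907.84
σ(Q) = √907.84 ≈ 30.13

30.13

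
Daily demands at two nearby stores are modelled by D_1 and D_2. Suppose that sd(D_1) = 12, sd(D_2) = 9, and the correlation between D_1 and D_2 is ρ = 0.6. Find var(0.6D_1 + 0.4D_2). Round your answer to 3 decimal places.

95.904

var(D_1) = (12)² = 144;  var(D_2) = (9)² = 81
cov(D_1,D_2) = ρ·sd(D_1)·sd(D_2) = 0.6·12·9 = 64.8
var(0.6D_1 + 0.4D_2) = (0.6)²·var(D_1) + (0.4)²·var(D_2) + 2·(0.6)·(0.4)·cov(D_1,D_2)
= 0.36·144 + 0.16·81 + 0.48·64.8 = 95.904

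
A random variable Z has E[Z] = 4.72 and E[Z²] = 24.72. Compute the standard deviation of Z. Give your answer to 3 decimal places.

Var(Z) = 24.72 − (4.72)² = 2.4416
sd(Z) = √2.4416 ≈ 1.563

1.563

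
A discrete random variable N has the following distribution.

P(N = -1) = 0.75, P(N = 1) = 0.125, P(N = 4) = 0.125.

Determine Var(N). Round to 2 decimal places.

E[N] = (-1)(0.75) + (1)(0.125) + (4)(0.125) = -0.125
E[N²] = (-1)²(0.75) + (1)²(0.125) + (4)²(0.125) = 2.875
Var(N) = E[N²] − (E[N])² = 2.875 − (-0.125)² = 2.859375

2.86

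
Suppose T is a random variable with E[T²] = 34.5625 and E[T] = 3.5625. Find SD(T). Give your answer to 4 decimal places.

Var(T) = 34.5625 − (3.5625)² = 21.87109375
SD(T) = √21.87109375 ≈ 4.6767

4.6767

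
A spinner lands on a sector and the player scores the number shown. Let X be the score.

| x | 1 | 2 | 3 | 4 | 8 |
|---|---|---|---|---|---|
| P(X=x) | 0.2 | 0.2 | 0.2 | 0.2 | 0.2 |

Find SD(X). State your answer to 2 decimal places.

E[X] = (1)(0.2) + (2)(0.2) + (3)(0.2) + (4)(0.2) + (8)(0.2) = 3.6
E[X²] = (1)²(0.2) + (2)²(0.2) + (3)²(0.2) + (4)²(0.2) + (8)²(0.2) = 18.8
Var(X) = E[X²] − (E[X])² = 18.8 − (3.6)² = 5.84
SD(X) = √5.84 ≈ 2.42

2.42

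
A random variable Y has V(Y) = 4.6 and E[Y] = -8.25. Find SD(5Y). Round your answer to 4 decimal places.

10.7238

V(5Y) = (5)²·4.6 = 115
SD(5Y) = √115 ≈ 10.7238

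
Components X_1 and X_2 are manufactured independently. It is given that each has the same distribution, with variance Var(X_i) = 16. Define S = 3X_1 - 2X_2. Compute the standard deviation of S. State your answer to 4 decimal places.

14.4222

By independence, Var(S) = (3)²Var(X_1) + (-2)²Var(X_2)
= (3)²·16 + (-2)²·16 = 208
SD(S) = √208 ≈ 14.4222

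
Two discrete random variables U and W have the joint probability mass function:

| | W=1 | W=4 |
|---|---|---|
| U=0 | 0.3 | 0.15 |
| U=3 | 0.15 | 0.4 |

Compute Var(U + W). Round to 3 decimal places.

6.210

E[U] = 1.65,  E[W] = 2.65,  E[UW] = 5.25
Var(U) = 4.95 − (1.65)² = 2.2275;  Var(W) = 9.25 − (2.65)² = 2.2275
Cov(U,W) = 5.25 − (1.65)(2.65) = 0.8775
Var(U + W) = (1)²·2.2275 + (1)²·2.2275 + 2·(1)·(1)·0.8775 = 6.21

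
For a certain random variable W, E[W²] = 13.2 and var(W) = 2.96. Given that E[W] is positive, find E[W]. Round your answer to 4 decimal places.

(E[W])² = E[W²] − var(W) = 13.2 − 2.96 = 10.24
E[W] = √10.24 = 3.2

3.2000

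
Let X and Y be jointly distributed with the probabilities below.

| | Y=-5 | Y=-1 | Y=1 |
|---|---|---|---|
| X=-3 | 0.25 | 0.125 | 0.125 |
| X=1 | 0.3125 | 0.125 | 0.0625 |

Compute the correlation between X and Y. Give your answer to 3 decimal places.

-0.150

E[X] = -1,  E[Y] = -2.875
E[XY] = 2.125
cov(X,Y) = E[XY] − E[X]E[Y] = 2.125 − (-1)(-2.875) = -0.75
V(X) = 4,  V(Y) = 6.234375
ρ = -0.75 / √(4·6.234375) ≈ -0.150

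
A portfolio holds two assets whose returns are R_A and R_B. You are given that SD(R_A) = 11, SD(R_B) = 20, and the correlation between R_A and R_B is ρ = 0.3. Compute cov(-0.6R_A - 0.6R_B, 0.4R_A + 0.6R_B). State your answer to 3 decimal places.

Var(R_A) = (11)² = 121;  Var(R_B) = (20)² = 400
cov(R_A,R_B) = ρ·SD(R_A)·SD(R_B) = 0.3·11·20 = 66
cov(-0.6R_A - 0.6R_B, 0.4R_A + 0.6R_B) = (-0.6)(0.4)Var(R_A) + (-0.6)(0.6)Var(R_B) + [(-0.6)(0.6) + (-0.6)(0.4)]cov(R_A,R_B)
= -0.24·121 + -0.36·400 + -0.6·66 = -212.64

-212.640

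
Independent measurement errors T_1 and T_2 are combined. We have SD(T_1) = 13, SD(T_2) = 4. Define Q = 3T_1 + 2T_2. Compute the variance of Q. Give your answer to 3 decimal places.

1585.000

Var(T_1) = 169, Var(T_2) = 16
By independence, Var(Q) = (3)²Var(T_1) + (2)²Var(T_2)
= (3)²·169 + (2)²·16 = 1585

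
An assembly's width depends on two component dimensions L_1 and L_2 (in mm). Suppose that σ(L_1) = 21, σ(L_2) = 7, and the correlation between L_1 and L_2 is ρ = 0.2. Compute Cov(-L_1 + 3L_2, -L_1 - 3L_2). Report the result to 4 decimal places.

var(L_1) = (21)² = 441;  var(L_2) = (7)² = 49
Cov(L_1,L_2) = ρ·σ(L_1)·σ(L_2) = 0.2·21·7 = 29.4
Cov(-L_1 + 3L_2, -L_1 - 3L_2) = (-1)(-1)var(L_1) + (3)(-3)var(L_2) + [(-1)(-3) + (3)(-1)]Cov(L_1,L_2)
= 1·441 + -9·49 + 0·29.4 = 0

0.0000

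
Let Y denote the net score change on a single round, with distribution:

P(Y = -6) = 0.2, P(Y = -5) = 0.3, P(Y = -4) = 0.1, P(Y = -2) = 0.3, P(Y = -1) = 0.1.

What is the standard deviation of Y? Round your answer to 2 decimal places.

1.78

E[Y] = (-6)(0.2) + (-5)(0.3) + (-4)(0.1) + (-2)(0.3) + (-1)(0.1) = -3.8
E[Y²] = (-6)²(0.2) + (-5)²(0.3) + (-4)²(0.1) + (-2)²(0.3) + (-1)²(0.1) = 17.6
Var(Y) = E[Y²] − (E[Y])² = 17.6 − (-3.8)² = 3.16
SD(Y) = √3.16 ≈ 1.78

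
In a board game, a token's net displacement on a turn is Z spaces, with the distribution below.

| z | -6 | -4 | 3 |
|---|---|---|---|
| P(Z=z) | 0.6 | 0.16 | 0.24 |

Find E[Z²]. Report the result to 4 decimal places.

26.3200

E[Z²] = (-6)²(0.6) + (-4)²(0.16) + (3)²(0.24) = 26.32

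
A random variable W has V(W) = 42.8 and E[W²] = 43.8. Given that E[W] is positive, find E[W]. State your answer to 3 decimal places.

1.000

(E[W])² = E[W²] − V(W) = 43.8 − 42.8 = 1
E[W] = √1 = 1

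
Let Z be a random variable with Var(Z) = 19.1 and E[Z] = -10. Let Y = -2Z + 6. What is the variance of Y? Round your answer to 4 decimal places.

Var(-2Z + 6) = (-2)²·Var(Z) = 4·19.1 = 76.4

76.4000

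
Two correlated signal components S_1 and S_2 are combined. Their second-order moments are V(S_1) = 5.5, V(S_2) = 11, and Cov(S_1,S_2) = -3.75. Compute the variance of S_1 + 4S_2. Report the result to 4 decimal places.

151.5000

V(S_1 + 4S_2) = (1)²·V(S_1) + (4)²·V(S_2) + 2·(1)·(4)·Cov(S_1,S_2)
= 1·5.5 + 16·11 + 8·-3.75 = 151.5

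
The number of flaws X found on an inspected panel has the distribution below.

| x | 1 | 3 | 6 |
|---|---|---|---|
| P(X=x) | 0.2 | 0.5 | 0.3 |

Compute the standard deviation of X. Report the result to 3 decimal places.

E[X] = (1)(0.2) + (3)(0.5) + (6)(0.3) = 3.5
E[X²] = (1)²(0.2) + (3)²(0.5) + (6)²(0.3) = 15.5
Var(X) = E[X²] − (E[X])² = 15.5 − (3.5)² = 3.25
σ(X) = √3.25 ≈ 1.803

1.803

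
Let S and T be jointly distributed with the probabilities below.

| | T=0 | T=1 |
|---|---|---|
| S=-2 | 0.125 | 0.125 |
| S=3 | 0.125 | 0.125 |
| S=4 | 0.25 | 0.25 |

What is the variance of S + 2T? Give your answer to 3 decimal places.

E[S] = 2.25,  E[T] = 0.5,  E[ST] = 1.125
Var(S) = 11.25 − (2.25)² = 6.1875;  Var(T) = 0.5 − (0.5)² = 0.25
Cov(S,T) = 1.125 − (2.25)(0.5) = 0
Var(S + 2T) = (1)²·6.1875 + (2)²·0.25 + 2·(1)·(2)·0 = 7.1875

7.188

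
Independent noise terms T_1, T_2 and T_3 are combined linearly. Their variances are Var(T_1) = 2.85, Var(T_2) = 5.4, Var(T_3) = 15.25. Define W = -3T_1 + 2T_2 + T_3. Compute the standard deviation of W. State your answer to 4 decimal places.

By independence, Var(W) = (-3)²Var(T_1) + (2)²Var(T_2) + (1)²Var(T_3)
= (-3)²·2.85 + (2)²·5.4 + (1)²·15.25 = 62.5
σ(W) = √62.5 ≈ 7.9057

7.9057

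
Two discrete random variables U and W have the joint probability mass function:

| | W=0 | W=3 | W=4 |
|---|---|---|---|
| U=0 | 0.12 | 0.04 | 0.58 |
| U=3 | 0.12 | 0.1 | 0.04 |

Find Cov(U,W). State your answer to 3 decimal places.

-0.882

E[U] = 0.78,  E[W] = 2.9
E[UW] = 1.38
Cov(U,W) = E[UW] − E[U]E[W] = 1.38 − (0.78)(2.9) = -0.882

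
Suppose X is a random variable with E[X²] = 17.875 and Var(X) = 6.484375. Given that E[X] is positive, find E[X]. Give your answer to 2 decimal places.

(E[X])² = E[X²] − Var(X) = 17.875 − 6.484375 = 11.390625
E[X] = √11.390625 = 3.375

3.38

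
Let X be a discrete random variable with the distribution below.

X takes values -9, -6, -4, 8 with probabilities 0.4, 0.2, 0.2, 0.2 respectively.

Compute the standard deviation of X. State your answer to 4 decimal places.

E[X] = (-9)(0.4) + (-6)(0.2) + (-4)(0.2) + (8)(0.2) = -4
E[X²] = (-9)²(0.4) + (-6)²(0.2) + (-4)²(0.2) + (8)²(0.2) = 55.6
Var(X) = E[X²] − (E[X])² = 55.6 − (-4)² = 39.6
SD(X) = √39.6 ≈ 6.2929

6.2929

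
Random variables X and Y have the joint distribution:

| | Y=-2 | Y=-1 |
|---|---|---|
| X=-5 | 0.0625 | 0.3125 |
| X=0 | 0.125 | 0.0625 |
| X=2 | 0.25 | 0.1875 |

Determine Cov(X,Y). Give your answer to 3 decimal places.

E[X] = -1,  E[Y] = -1.4375
E[XY] = 0.8125
Cov(X,Y) = E[XY] − E[X]E[Y] = 0.8125 − (-1)(-1.4375) = -0.625

-0.625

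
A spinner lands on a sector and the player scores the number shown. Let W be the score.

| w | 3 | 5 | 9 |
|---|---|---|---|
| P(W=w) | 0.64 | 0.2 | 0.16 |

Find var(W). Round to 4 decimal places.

4.7104

E[W] = (3)(0.64) + (5)(0.2) + (9)(0.16) = 4.36
E[W²] = (3)²(0.64) + (5)²(0.2) + (9)²(0.16) = 23.72
var(W) = E[W²] − (E[W])² = 23.72 − (4.36)² = 4.7104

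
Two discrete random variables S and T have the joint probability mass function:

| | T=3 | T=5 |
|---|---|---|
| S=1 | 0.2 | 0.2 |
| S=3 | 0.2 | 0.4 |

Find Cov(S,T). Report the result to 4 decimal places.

0.1600

E[S] = 2.2,  E[T] = 4.2
E[ST] = 9.4
Cov(S,T) = E[ST] − E[S]E[T] = 9.4 − (2.2)(4.2) = 0.16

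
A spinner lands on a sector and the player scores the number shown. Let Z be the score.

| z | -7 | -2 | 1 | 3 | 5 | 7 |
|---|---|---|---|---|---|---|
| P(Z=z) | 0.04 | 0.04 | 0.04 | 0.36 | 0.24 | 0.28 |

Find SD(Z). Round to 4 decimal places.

3.1231

E[Z] = (-7)(0.04) + (-2)(0.04) + (1)(0.04) + (3)(0.36) + (5)(0.24) + (7)(0.28) = 3.92
E[Z²] = (-7)²(0.04) + (-2)²(0.04) + (1)²(0.04) + (3)²(0.36) + (5)²(0.24) + (7)²(0.28) = 25.12
V(Z) = E[Z²] − (E[Z])² = 25.12 − (3.92)² = 9.7536
SD(Z) = √9.7536 ≈ 3.1231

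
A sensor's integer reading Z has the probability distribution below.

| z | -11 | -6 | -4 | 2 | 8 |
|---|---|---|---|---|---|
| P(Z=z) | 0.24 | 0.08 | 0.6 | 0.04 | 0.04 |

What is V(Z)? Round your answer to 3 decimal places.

18.026

E[Z] = (-11)(0.24) + (-6)(0.08) + (-4)(0.6) + (2)(0.04) + (8)(0.04) = -5.12
E[Z²] = (-11)²(0.24) + (-6)²(0.08) + (-4)²(0.6) + (2)²(0.04) + (8)²(0.04) = 44.24
V(Z) = E[Z²] − (E[Z])² = 44.24 − (-5.12)² = 18.0256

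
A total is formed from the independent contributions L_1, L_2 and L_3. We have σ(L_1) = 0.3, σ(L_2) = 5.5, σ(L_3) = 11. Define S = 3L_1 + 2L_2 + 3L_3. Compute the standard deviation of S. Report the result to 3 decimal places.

Var(L_1) = 0.09, Var(L_2) = 30.25, Var(L_3) = 121
By independence, Var(S) = (3)²Var(L_1) + (2)²Var(L_2) + (3)²Var(L_3)
= (3)²·0.09 + (2)²·30.25 + (3)²·121 = 1210.81
σ(S) = √1210.81 ≈ 34.797

34.797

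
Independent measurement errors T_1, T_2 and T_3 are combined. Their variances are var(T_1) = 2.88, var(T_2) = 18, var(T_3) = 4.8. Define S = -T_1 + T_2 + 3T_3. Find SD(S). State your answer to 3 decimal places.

8.005

By independence, var(S) = (-1)²var(T_1) + (1)²var(T_2) + (3)²var(T_3)
= (-1)²·2.88 + (1)²·18 + (3)²·4.8 = 64.08
SD(S) = √64.08 ≈ 8.005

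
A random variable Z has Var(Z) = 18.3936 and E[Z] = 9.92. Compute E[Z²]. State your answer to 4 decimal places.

E[Z²] = Var(Z) + (E[Z])² = 18.3936 + (9.92)² = 116.8

116.8000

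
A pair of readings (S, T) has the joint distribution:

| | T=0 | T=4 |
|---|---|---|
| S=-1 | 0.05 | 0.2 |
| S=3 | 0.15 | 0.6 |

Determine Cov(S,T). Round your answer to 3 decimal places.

0.000

E[S] = 2,  E[T] = 3.2
E[ST] = 6.4
Cov(S,T) = E[ST] − E[S]E[T] = 6.4 − (2)(3.2) = 0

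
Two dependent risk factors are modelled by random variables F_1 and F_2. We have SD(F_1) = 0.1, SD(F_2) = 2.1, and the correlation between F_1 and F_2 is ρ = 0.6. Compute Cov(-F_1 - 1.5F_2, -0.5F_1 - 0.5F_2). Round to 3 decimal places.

var(F_1) = (0.1)² = 0.01;  var(F_2) = (2.1)² = 4.41
Cov(F_1,F_2) = ρ·SD(F_1)·SD(F_2) = 0.6·0.1·2.1 = 0.126
Cov(-F_1 - 1.5F_2, -0.5F_1 - 0.5F_2) = (-1)(-0.5)var(F_1) + (-1.5)(-0.5)var(F_2) + [(-1)(-0.5) + (-1.5)(-0.5)]Cov(F_1,F_2)
= 0.5·0.01 + 0.75·4.41 + 1.25·0.126 = 3.47

3.470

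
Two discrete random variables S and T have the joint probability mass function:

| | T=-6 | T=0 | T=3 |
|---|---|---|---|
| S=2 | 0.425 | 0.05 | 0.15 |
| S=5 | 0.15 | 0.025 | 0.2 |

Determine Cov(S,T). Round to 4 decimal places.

1.8000

E[S] = 3.125,  E[T] = -2.4
E[ST] = -5.7
Cov(S,T) = E[ST] − E[S]E[T] = -5.7 − (3.125)(-2.4) = 1.8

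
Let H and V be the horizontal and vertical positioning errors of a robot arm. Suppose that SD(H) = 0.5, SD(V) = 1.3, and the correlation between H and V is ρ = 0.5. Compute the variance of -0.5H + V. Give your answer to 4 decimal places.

Var(H) = (0.5)² = 0.25;  Var(V) = (1.3)² = 1.69
cov(H,V) = ρ·SD(H)·SD(V) = 0.5·0.5·1.3 = 0.325
Var(-0.5H + V) = (-0.5)²·Var(H) + (1)²·Var(V) + 2·(-0.5)·(1)·cov(H,V)
= 0.25·0.25 + 1·1.69 + -1·0.325 = 1.4275

1.4275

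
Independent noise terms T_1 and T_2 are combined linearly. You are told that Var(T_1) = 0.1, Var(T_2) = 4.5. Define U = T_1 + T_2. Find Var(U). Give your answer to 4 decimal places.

By independence, Var(U) = (1)²Var(T_1) + (1)²Var(T_2)
= (1)²·0.1 + (1)²·4.5 = 4.6

4.6000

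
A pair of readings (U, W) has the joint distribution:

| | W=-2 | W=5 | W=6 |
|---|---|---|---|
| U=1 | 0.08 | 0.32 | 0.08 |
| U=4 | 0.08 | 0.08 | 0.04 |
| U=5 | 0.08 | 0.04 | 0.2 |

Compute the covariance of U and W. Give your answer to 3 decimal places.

E[U] = 2.88,  E[W] = 3.64
E[UW] = 10.04
Cov(U,W) = E[UW] − E[U]E[W] = 10.04 − (2.88)(3.64) = -0.4432

-0.443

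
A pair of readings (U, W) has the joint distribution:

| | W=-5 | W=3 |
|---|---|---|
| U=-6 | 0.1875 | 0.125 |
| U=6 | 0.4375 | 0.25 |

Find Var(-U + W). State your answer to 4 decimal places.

47.4375

E[U] = 2.25,  E[W] = -2,  E[UW] = -5.25
Var(U) = 36 − (2.25)² = 30.9375;  Var(W) = 19 − (-2)² = 15
cov(U,W) = -5.25 − (2.25)(-2) = -0.75
Var(-U + W) = (-1)²·30.9375 + (1)²·15 + 2·(-1)·(1)·-0.75 = 47.4375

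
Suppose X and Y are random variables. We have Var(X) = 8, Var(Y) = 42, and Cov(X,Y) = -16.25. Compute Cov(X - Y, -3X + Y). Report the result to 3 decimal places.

Cov(X - Y, -3X + Y) = (1)(-3)Var(X) + (-1)(1)Var(Y) + [(1)(1) + (-1)(-3)]Cov(X,Y)
= -3·8 + -1·42 + 4·-16.25 = -131

-131.000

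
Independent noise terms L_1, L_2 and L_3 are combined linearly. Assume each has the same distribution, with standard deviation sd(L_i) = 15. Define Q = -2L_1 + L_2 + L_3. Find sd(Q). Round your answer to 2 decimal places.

Var(L_i) = (15)² = 225
By independence, Var(Q) = (-2)²Var(L_1) + (1)²Var(L_2) + (1)²Var(L_3)
= (-2)²·225 + (1)²·225 + (1)²·225 = 1350
sd(Q) = √1350 ≈ 36.74

36.74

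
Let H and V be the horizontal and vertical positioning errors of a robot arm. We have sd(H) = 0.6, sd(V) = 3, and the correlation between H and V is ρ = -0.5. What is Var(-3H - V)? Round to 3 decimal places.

Var(H) = (0.6)² = 0.36;  Var(V) = (3)² = 9
Cov(H,V) = ρ·sd(H)·sd(V) = -0.5·0.6·3 = -0.9
Var(-3H - V) = (-3)²·Var(H) + (-1)²·Var(V) + 2·(-3)·(-1)·Cov(H,V)
= 9·0.36 + 1·9 + 6·-0.9 = 6.84

6.840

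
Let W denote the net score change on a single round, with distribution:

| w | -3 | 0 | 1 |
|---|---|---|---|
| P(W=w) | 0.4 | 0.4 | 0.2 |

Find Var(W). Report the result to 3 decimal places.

E[W] = (-3)(0.4) + (0)(0.4) + (1)(0.2) = -1
E[W²] = (-3)²(0.4) + (0)²(0.4) + (1)²(0.2) = 3.8
Var(W) = E[W²] − (E[W])² = 3.8 − (-1)² = 2.8

2.800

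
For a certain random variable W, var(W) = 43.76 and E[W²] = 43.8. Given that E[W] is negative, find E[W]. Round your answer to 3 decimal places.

-0.200

(E[W])² = E[W²] − var(W) = 43.8 − 43.76 = 0.04
E[W] = −√0.04 = -0.2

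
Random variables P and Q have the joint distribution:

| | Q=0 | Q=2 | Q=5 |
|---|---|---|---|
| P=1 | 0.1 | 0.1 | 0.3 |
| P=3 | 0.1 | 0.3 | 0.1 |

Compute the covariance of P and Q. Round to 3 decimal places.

E[P] = 2,  E[Q] = 2.8
E[PQ] = 5
cov(P,Q) = E[PQ] − E[P]E[Q] = 5 − (2)(2.8) = -0.6

-0.600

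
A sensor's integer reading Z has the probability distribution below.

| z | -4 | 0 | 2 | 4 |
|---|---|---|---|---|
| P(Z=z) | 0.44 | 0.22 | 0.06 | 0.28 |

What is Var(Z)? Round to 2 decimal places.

11.49

E[Z] = (-4)(0.44) + (0)(0.22) + (2)(0.06) + (4)(0.28) = -0.52
E[Z²] = (-4)²(0.44) + (0)²(0.22) + (2)²(0.06) + (4)²(0.28) = 11.76
Var(Z) = E[Z²] − (E[Z])² = 11.76 − (-0.52)² = 11.4896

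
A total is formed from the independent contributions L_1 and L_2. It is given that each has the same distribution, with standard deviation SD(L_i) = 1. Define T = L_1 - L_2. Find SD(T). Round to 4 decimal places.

V(L_i) = (1)² = 1
By independence, V(T) = (1)²V(L_1) + (-1)²V(L_2)
= (1)²·1 + (-1)²·1 = 2
SD(T) = √2 ≈ 1.4142

1.4142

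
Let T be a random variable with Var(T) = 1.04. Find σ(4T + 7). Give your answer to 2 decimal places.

4.08

Var(4T + 7) = (4)²·1.04 = 16.64
σ(4T + 7) = √16.64 ≈ 4.08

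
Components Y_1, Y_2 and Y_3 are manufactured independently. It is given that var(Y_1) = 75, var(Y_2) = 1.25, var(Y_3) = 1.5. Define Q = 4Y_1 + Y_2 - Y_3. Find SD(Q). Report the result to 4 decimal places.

34.6807

By independence, var(Q) = (4)²var(Y_1) + (1)²var(Y_2) + (-1)²var(Y_3)
= (4)²·75 + (1)²·1.25 + (-1)²·1.5 = 1202.75
SD(Q) = √1202.75 ≈ 34.6807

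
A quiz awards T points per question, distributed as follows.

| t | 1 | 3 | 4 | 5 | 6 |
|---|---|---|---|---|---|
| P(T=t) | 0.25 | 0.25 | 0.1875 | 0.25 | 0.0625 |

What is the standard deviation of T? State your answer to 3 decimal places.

E[T] = (1)(0.25) + (3)(0.25) + (4)(0.1875) + (5)(0.25) + (6)(0.0625) = 3.375
E[T²] = (1)²(0.25) + (3)²(0.25) + (4)²(0.1875) + (5)²(0.25) + (6)²(0.0625) = 14
Var(T) = E[T²] − (E[T])² = 14 − (3.375)² = 2.609375
SD(T) = √2.609375 ≈ 1.615

1.615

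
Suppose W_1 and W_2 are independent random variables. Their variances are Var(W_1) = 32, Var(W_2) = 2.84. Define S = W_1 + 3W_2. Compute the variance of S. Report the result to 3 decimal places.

By independence, Var(S) = (1)²Var(W_1) + (3)²Var(W_2)
= (1)²·32 + (3)²·2.84 = 57.56

57.560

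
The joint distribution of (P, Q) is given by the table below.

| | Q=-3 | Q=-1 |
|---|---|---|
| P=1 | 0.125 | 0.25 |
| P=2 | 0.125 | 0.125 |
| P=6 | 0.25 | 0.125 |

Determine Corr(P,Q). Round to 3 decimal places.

-0.277

E[P] = 3.125,  E[Q] = -2
E[PQ] = -6.875
cov(P,Q) = E[PQ] − E[P]E[Q] = -6.875 − (3.125)(-2) = -0.625
var(P) = 5.109375,  var(Q) = 1
ρ = -0.625 / √(5.109375·1) ≈ -0.277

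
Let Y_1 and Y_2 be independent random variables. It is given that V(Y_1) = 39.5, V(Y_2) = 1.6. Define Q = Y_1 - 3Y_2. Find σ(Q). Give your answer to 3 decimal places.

By independence, V(Q) = (1)²V(Y_1) + (-3)²V(Y_2)
= (1)²·39.5 + (-3)²·1.6 = 53.9
σ(Q) = √53.9 ≈ 7.342

7.342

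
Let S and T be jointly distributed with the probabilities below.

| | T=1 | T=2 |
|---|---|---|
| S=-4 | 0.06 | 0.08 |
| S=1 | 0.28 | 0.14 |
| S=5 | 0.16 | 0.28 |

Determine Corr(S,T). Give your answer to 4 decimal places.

0.1238

E[S] = 2.06,  E[T] = 1.5
E[ST] = 3.28
cov(S,T) = E[ST] − E[S]E[T] = 3.28 − (2.06)(1.5) = 0.19
Var(S) = 9.4164,  Var(T) = 0.25
ρ = 0.19 / √(9.4164·0.25) ≈ 0.1238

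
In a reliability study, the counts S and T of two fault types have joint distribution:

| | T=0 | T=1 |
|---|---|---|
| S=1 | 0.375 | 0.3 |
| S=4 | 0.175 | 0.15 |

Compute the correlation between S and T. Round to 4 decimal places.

E[S] = 1.975,  E[T] = 0.45
E[ST] = 0.9
Cov(S,T) = E[ST] − E[S]E[T] = 0.9 − (1.975)(0.45) = 0.01125
Var(S) = 1.974375,  Var(T) = 0.2475
ρ = 0.01125 / √(1.974375·0.2475) ≈ 0.0161

0.0161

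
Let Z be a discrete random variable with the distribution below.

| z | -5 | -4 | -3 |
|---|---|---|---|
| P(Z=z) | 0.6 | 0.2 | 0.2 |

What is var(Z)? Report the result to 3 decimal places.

0.640

E[Z] = (-5)(0.6) + (-4)(0.2) + (-3)(0.2) = -4.4
E[Z²] = (-5)²(0.6) + (-4)²(0.2) + (-3)²(0.2) = 20
var(Z) = E[Z²] − (E[Z])² = 20 − (-4.4)² = 0.64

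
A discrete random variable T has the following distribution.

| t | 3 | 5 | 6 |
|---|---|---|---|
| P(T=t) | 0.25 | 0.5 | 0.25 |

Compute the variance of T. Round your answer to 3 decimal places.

E[T] = (3)(0.25) + (5)(0.5) + (6)(0.25) = 4.75
E[T²] = (3)²(0.25) + (5)²(0.5) + (6)²(0.25) = 23.75
Var(T) = E[T²] − (E[T])² = 23.75 − (4.75)² = 1.1875

1.188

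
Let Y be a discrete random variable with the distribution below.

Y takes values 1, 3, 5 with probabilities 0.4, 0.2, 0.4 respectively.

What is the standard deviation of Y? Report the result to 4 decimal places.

1.7889

E[Y] = (1)(0.4) + (3)(0.2) + (5)(0.4) = 3
E[Y²] = (1)²(0.4) + (3)²(0.2) + (5)²(0.4) = 12.2
Var(Y) = E[Y²] − (E[Y])² = 12.2 − (3)² = 3.2
SD(Y) = √3.2 ≈ 1.7889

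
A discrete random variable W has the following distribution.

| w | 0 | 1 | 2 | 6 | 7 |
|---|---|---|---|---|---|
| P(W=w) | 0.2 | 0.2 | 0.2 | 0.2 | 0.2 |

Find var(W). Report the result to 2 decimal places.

E[W] = (0)(0.2) + (1)(0.2) + (2)(0.2) + (6)(0.2) + (7)(0.2) = 3.2
E[W²] = (0)²(0.2) + (1)²(0.2) + (2)²(0.2) + (6)²(0.2) + (7)²(0.2) = 18
var(W) = E[W²] − (E[W])² = 18 − (3.2)² = 7.76

7.76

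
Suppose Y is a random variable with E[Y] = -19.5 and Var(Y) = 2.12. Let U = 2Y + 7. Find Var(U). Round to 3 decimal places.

8.480

Var(2Y + 7) = (2)²·Var(Y) = 4·2.12 = 8.48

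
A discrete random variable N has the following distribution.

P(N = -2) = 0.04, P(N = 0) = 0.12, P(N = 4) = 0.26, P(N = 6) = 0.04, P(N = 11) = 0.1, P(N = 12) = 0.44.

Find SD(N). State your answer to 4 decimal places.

4.8748

E[N] = (-2)(0.04) + (0)(0.12) + (4)(0.26) + (6)(0.04) + (11)(0.1) + (12)(0.44) = 7.58
E[N²] = (-2)²(0.04) + (0)²(0.12) + (4)²(0.26) + (6)²(0.04) + (11)²(0.1) + (12)²(0.44) = 81.22
Var(N) = E[N²] − (E[N])² = 81.22 − (7.58)² = 23.7636
SD(N) = √23.7636 ≈ 4.8748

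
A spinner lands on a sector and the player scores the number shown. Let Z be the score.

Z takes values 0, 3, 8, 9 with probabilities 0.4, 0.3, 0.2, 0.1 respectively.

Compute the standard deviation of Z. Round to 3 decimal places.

E[Z] = (0)(0.4) + (3)(0.3) + (8)(0.2) + (9)(0.1) = 3.4
E[Z²] = (0)²(0.4) + (3)²(0.3) + (8)²(0.2) + (9)²(0.1) = 23.6
Var(Z) = E[Z²] − (E[Z])² = 23.6 − (3.4)² = 12.04
sd(Z) = √12.04 ≈ 3.470

3.470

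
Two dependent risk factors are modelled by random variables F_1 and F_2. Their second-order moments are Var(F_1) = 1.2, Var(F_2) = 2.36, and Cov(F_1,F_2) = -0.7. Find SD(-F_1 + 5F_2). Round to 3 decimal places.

Var(-F_1 + 5F_2) = (-1)²·Var(F_1) + (5)²·Var(F_2) + 2·(-1)·(5)·Cov(F_1,F_2)
= 1·1.2 + 25·2.36 + -10·-0.7 = 67.2
SD(-F_1 + 5F_2) = √67.2 ≈ 8.198

8.198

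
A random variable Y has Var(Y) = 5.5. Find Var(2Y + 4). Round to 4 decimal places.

22.0000

Var(2Y + 4) = (2)²·Var(Y) = 4·5.5 = 22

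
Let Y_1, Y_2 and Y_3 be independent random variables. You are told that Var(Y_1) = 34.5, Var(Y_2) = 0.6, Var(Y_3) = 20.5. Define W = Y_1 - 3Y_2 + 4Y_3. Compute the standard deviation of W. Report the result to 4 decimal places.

19.1807

By independence, Var(W) = (1)²Var(Y_1) + (-3)²Var(Y_2) + (4)²Var(Y_3)
= (1)²·34.5 + (-3)²·0.6 + (4)²·20.5 = 367.9
SD(W) = √367.9 ≈ 19.1807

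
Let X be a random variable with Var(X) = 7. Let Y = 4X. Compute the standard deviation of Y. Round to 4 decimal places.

10.5830

Var(4X) = (4)²·7 = 112
SD(Y) = √112 ≈ 10.5830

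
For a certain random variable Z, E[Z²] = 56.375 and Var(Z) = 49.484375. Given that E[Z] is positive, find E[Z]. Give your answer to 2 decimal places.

(E[Z])² = E[Z²] − Var(Z) = 56.375 − 49.484375 = 6.890625
E[Z] = √6.890625 = 2.625

2.63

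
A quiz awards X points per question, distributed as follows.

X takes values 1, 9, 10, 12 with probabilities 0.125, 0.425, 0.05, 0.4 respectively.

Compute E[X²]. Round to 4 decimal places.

97.1500

E[X²] = (1)²(0.125) + (9)²(0.425) + (10)²(0.05) + (12)²(0.4) = 97.15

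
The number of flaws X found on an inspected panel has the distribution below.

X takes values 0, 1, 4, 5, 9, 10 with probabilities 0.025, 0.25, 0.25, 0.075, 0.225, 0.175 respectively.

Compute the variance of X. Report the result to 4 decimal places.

E[X] = (0)(0.025) + (1)(0.25) + (4)(0.25) + (5)(0.075) + (9)(0.225) + (10)(0.175) = 5.4
E[X²] = (0)²(0.025) + (1)²(0.25) + (4)²(0.25) + (5)²(0.075) + (9)²(0.225) + (10)²(0.175) = 41.85
Var(X) = E[X²] − (E[X])² = 41.85 − (5.4)² = 12.69

12.6900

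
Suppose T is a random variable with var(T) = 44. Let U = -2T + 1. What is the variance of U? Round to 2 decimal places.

var(-2T + 1) = (-2)²·var(T) = 4·44 = 176

176.00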